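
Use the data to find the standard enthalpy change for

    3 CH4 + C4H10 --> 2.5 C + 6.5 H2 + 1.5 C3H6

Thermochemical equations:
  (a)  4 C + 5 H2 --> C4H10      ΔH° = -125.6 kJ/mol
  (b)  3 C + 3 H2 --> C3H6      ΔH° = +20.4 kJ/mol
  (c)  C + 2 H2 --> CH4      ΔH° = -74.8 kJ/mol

(a) reversed: +125.6 kJ/mol
(b) × 3/2: (3/2)·(+20.4) = +30.6 kJ/mol
(c) reversed and × 3: (-3)·(-74.8) = +224.4 kJ/mol
Summing the manipulated equations, ΔH° = (+125.6) + (+30.6) + (+224.4) = 380.6 kJ/mol

ΔH° = 380.6 kJ/mol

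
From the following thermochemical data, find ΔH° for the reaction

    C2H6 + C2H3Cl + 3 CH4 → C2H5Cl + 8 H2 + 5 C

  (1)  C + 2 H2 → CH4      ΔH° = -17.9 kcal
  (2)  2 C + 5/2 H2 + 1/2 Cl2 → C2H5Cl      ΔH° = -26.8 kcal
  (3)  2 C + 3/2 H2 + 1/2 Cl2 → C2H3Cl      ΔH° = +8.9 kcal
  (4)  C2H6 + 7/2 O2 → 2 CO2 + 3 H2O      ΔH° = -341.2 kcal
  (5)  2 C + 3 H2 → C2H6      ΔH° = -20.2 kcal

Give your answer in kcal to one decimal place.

ΔH° = 38.2 kcal

(1) reversed and × 3: (-3)·(-17.9) = +53.7 kcal
(2) as written: -26.8 kcal
(3) reversed: -8.9 kcal
(4): not needed.
(5) reversed: +20.2 kcal
ΔH° = (+53.7) + (-26.8) + (-8.9) + (+20.2) = 38.2 kcal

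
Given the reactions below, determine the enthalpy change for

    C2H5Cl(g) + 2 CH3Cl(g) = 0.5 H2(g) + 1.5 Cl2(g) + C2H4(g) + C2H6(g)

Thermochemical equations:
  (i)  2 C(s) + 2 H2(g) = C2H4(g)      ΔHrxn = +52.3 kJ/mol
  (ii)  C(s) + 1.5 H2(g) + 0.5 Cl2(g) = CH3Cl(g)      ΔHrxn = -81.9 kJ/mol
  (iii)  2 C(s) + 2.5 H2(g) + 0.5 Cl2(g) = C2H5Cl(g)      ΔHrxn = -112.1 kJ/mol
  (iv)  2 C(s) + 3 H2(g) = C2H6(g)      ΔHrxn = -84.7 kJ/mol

(i) as written (C2H4(g) already on the product side): +52.3 kJ/mol
(ii) reversed and × 2 (reverse to put CH3Cl(g) on the reactant side; scale by 2 for the 2 CH3Cl(g)): (-2)·(-81.9) = +163.8 kJ/mol
(iii) reversed (C2H5Cl(g) must end up as a reactant): +112.1 kJ/mol
(iv) as written (C2H6(g) already on the product side): -84.7 kJ/mol
By Hess's law, ΔHrxn = (+52.3) + (+163.8) + (+112.1) + (-84.7) = 243.5 kJ/mol

ΔHrxn = 243.5 kJ/mol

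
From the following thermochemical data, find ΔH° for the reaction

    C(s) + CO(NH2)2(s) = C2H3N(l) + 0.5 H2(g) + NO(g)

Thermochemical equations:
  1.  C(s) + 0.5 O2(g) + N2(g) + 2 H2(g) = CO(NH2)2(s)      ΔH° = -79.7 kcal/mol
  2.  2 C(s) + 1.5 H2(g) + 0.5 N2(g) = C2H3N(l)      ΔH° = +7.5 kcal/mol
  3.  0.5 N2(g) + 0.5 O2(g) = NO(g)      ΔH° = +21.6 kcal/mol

ΔH° = 108.8 kcal/mol

eq. 1 reversed (reverse to put CO(NH2)2(s) on the reactant side): +79.7 kcal/mol
eq. 2 as written (C2H3N(l) already on the product side): +7.5 kcal/mol
eq. 3 as written (NO(g) already on the product side): +21.6 kcal/mol
ΔH° = (-1)·(-79.7) + (1)·(+7.5) + (1)·(+21.6) = 108.8 kcal/mol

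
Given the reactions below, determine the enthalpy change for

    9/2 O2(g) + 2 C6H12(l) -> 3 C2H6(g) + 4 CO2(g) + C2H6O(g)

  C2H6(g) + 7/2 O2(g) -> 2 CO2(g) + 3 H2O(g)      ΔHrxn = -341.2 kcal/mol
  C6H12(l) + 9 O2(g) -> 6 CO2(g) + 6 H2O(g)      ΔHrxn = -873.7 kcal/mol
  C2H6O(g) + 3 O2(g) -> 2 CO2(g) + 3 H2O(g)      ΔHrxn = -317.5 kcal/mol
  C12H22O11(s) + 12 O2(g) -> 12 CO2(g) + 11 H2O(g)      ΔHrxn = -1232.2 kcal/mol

ΔHrxn = -406.3 kcal/mol

equation 1 reversed and × 3: (-3)·(-341.2) = +1023.6 kcal/mol
equation 2 × 2: (2)·(-873.7) = -1747.4 kcal/mol
equation 3 reversed: +317.5 kcal/mol
equation 4: not needed.
Since enthalpy is a state function, ΔHrxn = (+1023.6) + (-1747.4) + (+317.5) = -406.3 kcal/mol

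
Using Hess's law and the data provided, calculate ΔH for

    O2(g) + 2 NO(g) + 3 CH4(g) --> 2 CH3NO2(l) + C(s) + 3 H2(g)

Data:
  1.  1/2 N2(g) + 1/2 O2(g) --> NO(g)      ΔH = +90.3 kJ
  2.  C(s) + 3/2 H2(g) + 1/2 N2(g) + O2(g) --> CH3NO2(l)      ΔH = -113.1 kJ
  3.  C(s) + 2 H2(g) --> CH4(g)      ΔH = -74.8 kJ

eq. 1 reversed and × 2: (-2)·(+90.3) = -180.6 kJ
eq. 2 × 2: (2)·(-113.1) = -226.2 kJ
eq. 3 reversed and × 3: (-3)·(-74.8) = +224.4 kJ
ΔH = (-180.6) + (-226.2) + (+224.4) = -182.4 kJ

ΔH = -182.4 kJ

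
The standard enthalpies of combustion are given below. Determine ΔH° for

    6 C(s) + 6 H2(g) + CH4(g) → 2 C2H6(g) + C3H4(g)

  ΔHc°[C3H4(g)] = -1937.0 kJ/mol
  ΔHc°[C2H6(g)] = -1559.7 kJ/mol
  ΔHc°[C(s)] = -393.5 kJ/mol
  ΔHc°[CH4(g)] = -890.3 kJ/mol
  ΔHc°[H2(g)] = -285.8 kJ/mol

With combustion enthalpies, reactants minus products:
= [6·(-393.5) + 6·(-285.8) + 1·(-890.3)] − [2·(-1559.7) + 1·(-1937.0)]
= 90.3 kJ/mol

ΔH° = 90.3 kJ/mol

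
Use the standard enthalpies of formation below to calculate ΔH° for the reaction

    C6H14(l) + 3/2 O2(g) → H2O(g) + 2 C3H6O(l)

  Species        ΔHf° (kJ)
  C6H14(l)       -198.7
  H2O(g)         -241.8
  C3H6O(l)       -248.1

ΔH° = -539.3 kJ

Products: 1·(-241.8) + 2·(-248.1) = -738.0
Reactants: 1·(-198.7) + 3/2·(+0.0) = -198.7
ΔH° = (-738.0) − (-198.7) = -539.3 kJ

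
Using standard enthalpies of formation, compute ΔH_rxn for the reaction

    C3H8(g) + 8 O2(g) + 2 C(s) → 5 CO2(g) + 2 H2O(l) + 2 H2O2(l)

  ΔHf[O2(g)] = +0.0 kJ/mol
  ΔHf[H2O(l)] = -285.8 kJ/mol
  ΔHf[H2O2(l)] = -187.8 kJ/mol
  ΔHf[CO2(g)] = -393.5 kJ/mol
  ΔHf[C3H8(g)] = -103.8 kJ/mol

Products: 5·(-393.5) + 2·(-285.8) + 2·(-187.8) = -2914.7
Reactants: 1·(-103.8) + 8·(+0.0) + 2·(+0.0) = -103.8
ΔH_rxn = (-2914.7) − (-103.8) = -2810.9 kJ/mol

ΔH_rxn = -2810.9 kJ/mol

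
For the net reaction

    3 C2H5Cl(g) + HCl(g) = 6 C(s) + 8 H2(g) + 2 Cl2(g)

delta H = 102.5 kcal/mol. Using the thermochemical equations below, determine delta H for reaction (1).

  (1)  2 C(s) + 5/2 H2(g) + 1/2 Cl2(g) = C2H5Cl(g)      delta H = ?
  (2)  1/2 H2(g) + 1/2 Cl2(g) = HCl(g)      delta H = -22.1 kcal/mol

(1) reversed and × 3 (C2H5Cl(g) must end up as a reactant; ×3 to match 3 C2H5Cl(g) in the target): contributes −3·x
(2) reversed (reverse to put HCl(g) on the reactant side): +22.1 kcal/mol
+102.5 = (+22.1) − 3·x
x = (+102.5 − (+22.1)) / (-3) = -26.8 kcal/mol

delta H = -26.8 kcal/mol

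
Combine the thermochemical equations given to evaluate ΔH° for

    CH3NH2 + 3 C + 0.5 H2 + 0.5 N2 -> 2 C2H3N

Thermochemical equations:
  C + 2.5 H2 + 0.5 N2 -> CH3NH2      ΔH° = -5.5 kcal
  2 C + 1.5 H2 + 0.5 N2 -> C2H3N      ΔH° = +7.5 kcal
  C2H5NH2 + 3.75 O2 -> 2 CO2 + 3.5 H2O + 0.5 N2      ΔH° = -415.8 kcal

ΔH° = 20.5 kcal

equation 1 reversed (CH3NH2 must end up as a reactant): +5.5 kcal
equation 2 × 2 (×2 to match 2 C2H3N in the target): (2)·(+7.5) = +15.0 kcal
equation 3: not needed (C2H5NH2 appears nowhere else).
Combining the equations, ΔH° = (-1)·(-5.5) + (2)·(+7.5) = 20.5 kcal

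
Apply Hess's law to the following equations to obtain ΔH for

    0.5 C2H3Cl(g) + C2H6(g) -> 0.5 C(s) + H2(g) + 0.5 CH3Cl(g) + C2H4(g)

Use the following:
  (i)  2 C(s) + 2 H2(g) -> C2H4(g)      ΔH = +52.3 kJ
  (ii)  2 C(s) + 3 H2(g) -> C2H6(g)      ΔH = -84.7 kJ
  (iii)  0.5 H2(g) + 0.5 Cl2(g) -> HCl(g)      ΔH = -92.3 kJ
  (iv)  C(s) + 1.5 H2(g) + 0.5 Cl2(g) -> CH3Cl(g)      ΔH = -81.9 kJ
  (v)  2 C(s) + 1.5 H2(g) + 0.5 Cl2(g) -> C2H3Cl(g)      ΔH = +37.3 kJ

(i) as written: +52.3 kJ
(ii) reversed: +84.7 kJ
(iii): not needed.
(iv) × 1/2: (1/2)·(-81.9) = -40.95 kJ
(v) reversed and × 1/2: (-1/2)·(+37.3) = -18.65 kJ
ΔH = (1)·(+52.3) + (-1)·(-84.7) + (1/2)·(-81.9) + (-1/2)·(+37.3) = 77.4 kJ

ΔH = 77.4 kJ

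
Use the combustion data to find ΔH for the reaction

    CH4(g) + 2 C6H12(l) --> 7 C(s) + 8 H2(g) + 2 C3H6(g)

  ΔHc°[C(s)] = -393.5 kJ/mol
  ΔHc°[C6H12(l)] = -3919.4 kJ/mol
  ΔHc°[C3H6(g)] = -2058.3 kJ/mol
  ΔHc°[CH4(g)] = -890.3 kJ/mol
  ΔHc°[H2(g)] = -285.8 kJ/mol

ΔH = 428.4 kJ/mol

Using ΔH = Σ nΔHc°(reactants) − Σ nΔHc°(products):
= [1·(-890.3) + 2·(-3919.4)] − [7·(-393.5) + 8·(-285.8) + 2·(-2058.3)]
= 428.4 kJ/mol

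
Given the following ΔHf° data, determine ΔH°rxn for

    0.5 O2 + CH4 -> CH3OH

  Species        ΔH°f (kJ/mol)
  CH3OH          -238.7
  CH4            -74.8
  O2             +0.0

ΔH°rxn = -163.9 kJ/mol

ΔH°rxn = Σ nΔHf°(products) − Σ nΔHf°(reactants).
Products: 1·(-238.7) = -238.7
Reactants: 1/2·(+0.0) + 1·(-74.8) = -74.8
ΔH°rxn = (-238.7) − (-74.8) = -163.9 kJ/mol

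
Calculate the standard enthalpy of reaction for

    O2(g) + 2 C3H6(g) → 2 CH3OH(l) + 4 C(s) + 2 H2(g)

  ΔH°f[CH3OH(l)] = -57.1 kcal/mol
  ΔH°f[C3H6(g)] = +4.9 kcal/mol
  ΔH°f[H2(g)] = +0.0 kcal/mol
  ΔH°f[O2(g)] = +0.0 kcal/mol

ΔH° = -124.0 kcal/mol

ΔH°rxn = Σ nΔHf°(products) − Σ nΔHf°(reactants).
Products: 2·(-57.1) + 4·(+0.0) + 2·(+0.0) = -114.2
Reactants: 1·(+0.0) + 2·(+4.9) = +9.8
ΔH° = (-114.2) − (+9.8) = -124.0 kcal/mol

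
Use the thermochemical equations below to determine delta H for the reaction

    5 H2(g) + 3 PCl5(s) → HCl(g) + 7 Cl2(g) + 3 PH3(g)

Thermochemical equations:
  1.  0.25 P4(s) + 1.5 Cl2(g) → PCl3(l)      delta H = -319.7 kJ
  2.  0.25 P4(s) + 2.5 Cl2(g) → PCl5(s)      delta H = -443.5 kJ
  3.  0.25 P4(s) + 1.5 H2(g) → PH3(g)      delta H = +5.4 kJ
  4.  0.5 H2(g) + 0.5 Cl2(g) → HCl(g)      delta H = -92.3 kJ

eq. 1: not needed (PCl3(l) appears nowhere else).
eq. 2 reversed and × 3 (reverse to put PCl5(s) on the reactant side; ×3 to match 3 PCl5(s) in the target): (-3)·(-443.5) = +1330.5 kJ
eq. 3 × 3 (scale by 3 for the 3 PH3(g)): (3)·(+5.4) = +16.2 kJ
eq. 4 as written (HCl(g) already on the product side): -92.3 kJ
delta H = (-3)·(-443.5) + (3)·(+5.4) + (1)·(-92.3) = 1254.4 kJ

delta H = 1254.4 kJ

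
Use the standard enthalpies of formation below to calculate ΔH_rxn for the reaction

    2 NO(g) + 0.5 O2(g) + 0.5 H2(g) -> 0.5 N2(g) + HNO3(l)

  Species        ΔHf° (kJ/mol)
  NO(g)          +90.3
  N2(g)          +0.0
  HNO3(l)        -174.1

Products: 1/2·(+0.0) + 1·(-174.1) = -174.1
Reactants: 2·(+90.3) + 1/2·(+0.0) + 1/2·(+0.0) = +180.6
ΔH_rxn = (-174.1) − (+180.6) = -354.7 kJ/mol

ΔH_rxn = -354.7 kJ/mol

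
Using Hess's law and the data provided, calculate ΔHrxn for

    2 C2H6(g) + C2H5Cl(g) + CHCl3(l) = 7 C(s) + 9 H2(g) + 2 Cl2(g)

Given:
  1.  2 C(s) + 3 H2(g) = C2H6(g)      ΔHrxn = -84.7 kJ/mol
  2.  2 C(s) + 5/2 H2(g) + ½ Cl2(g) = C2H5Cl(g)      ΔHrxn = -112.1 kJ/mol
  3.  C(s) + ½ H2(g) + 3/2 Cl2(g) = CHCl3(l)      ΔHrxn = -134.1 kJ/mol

eq. 1 reversed and × 2: (-2)·(-84.7) = +169.4 kJ/mol
eq. 2 reversed: +112.1 kJ/mol
eq. 3 reversed: +134.1 kJ/mol
ΔHrxn = (+169.4) + (+112.1) + (+134.1) = 415.6 kJ/mol

ΔHrxn = 415.6 kJ/mol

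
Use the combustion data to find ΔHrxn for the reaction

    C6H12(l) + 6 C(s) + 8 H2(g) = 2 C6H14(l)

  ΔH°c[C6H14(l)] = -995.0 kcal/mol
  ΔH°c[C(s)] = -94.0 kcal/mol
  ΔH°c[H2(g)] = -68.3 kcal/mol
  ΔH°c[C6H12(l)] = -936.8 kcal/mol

With combustion enthalpies, reactants minus products:
= [1·(-936.8) + 6·(-94.0) + 8·(-68.3)] − [2·(-995.0)]
= -57.2 kcal/mol

ΔHrxn = -57.2 kcal/mol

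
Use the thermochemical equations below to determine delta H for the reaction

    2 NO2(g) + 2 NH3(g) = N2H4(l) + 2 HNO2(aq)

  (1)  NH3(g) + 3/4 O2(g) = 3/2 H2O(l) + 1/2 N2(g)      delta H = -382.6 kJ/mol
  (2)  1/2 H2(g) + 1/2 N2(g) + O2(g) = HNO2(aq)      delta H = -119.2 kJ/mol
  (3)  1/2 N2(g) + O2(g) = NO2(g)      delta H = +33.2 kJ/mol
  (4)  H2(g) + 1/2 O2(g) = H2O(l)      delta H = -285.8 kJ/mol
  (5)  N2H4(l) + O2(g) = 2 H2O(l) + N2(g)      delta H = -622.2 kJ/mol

delta H = -162.0 kJ/mol

(1) × 2: (2)·(-382.6) = -765.2 kJ/mol
(2) × 2: (2)·(-119.2) = -238.4 kJ/mol
(3) reversed and × 2: (-2)·(+33.2) = -66.4 kJ/mol
(4) reversed: +285.8 kJ/mol
(5) reversed: +622.2 kJ/mol
Combining the equations, delta H = (-765.2) + (-238.4) + (-66.4) + (+285.8) + (+622.2) = -162.0 kJ/mol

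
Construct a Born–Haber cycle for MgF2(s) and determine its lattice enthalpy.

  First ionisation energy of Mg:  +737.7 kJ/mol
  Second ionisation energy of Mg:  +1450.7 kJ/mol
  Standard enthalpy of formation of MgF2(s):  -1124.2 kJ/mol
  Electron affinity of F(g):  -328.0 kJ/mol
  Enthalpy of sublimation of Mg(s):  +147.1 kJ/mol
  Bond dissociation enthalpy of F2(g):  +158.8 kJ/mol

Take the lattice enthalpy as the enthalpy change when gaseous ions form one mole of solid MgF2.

U = -2962.5 kJ/mol

ΔHf° = 1·ΔHsub + 1·(ΣIE) + 1·D(F2) + 2·EA + U
-1124.2 = 1·(+147.1) + 1·(+2188.4) + 1·(+158.8) + 2·(-328.0) + U
U = -1124.2 − (+1838.3) = -2962.5 kJ/mol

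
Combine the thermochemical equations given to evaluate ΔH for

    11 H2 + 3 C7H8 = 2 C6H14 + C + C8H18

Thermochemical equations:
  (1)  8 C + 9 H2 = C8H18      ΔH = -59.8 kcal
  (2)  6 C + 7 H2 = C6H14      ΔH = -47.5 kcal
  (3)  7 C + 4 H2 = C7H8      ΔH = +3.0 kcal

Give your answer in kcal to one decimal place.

(1) as written: -59.8 kcal
(2) × 2: (2)·(-47.5) = -95.0 kcal
(3) reversed and × 3: (-3)·(+3.0) = -9.0 kcal
By Hess's law, ΔH = (-59.8) + (-95.0) + (-9.0) = -163.8 kcal

ΔH = -163.8 kcal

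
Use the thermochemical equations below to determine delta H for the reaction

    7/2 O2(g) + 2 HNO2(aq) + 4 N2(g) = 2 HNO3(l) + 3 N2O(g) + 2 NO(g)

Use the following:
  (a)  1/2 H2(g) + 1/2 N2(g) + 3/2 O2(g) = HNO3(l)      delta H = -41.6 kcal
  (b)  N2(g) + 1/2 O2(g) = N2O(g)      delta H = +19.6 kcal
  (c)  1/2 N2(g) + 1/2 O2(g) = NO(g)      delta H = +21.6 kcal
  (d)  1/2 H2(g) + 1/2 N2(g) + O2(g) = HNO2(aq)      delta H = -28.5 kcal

delta H = 75.8 kcal

(a) × 2 (scale by 2 for the 2 HNO3(l)): (2)·(-41.6) = -83.2 kcal
(b) × 3 (×3 to match 3 N2O(g) in the target): (3)·(+19.6) = +58.8 kcal
(c) × 2 (×2 to match 2 NO(g) in the target): (2)·(+21.6) = +43.2 kcal
(d) reversed and × 2 (reverse to put HNO2(aq) on the reactant side; ×2 to match 2 HNO2(aq) in the target): (-2)·(-28.5) = +57.0 kcal
delta H = (2)·(-41.6) + (3)·(+19.6) + (2)·(+21.6) + (-2)·(-28.5) = 75.8 kcal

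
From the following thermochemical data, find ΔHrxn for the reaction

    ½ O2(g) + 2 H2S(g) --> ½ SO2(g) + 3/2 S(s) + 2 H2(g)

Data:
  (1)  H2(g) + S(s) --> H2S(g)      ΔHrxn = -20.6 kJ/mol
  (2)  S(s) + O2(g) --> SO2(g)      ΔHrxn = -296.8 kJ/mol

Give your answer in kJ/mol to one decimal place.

(1) reversed and × 2 (H2S(g) must end up as a reactant; scale by 2 for the 2 H2S(g)): (-2)·(-20.6) = +41.2 kJ/mol
(2) × 1/2 (×1/2 to match 1/2 SO2(g) in the target): (1/2)·(-296.8) = -148.4 kJ/mol
Since enthalpy is a state function, ΔHrxn = (-2)·(-20.6) + (1/2)·(-296.8) = -107.2 kJ/mol

ΔHrxn = -107.2 kJ/mol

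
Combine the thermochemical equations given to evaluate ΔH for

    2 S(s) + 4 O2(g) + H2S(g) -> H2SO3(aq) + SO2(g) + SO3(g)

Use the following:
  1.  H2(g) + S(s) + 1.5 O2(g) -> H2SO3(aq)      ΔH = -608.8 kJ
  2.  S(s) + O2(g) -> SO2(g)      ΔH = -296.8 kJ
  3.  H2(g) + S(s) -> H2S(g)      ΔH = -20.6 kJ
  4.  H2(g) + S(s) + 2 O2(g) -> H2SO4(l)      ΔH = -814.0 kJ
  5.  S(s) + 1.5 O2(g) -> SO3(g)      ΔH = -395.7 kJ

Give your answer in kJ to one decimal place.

ΔH = -1280.7 kJ

eq. 1 as written (H2SO3(aq) already on the product side): -608.8 kJ
eq. 2 as written (SO2(g) already on the product side): -296.8 kJ
eq. 3 reversed (reverse to put H2S(g) on the reactant side): +20.6 kJ
eq. 4: not needed (H2SO4(l) appears nowhere else).
eq. 5 as written (SO3(g) already on the product side): -395.7 kJ
ΔH = (1)·(-608.8) + (1)·(-296.8) + (-1)·(-20.6) + (1)·(-395.7) = -1280.7 kJ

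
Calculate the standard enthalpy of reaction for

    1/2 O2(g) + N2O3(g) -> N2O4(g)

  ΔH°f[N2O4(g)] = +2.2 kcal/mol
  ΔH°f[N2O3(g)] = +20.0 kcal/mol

ΔH°rxn = Σ nΔHf°(products) − Σ nΔHf°(reactants).
Products: 1·(+2.2) = +2.2
Reactants: 1/2·(+0.0) + 1·(+20.0) = +20.0
ΔH° = (+2.2) − (+20.0) = -17.8 kcal/mol

ΔH° = -17.8 kcal/mol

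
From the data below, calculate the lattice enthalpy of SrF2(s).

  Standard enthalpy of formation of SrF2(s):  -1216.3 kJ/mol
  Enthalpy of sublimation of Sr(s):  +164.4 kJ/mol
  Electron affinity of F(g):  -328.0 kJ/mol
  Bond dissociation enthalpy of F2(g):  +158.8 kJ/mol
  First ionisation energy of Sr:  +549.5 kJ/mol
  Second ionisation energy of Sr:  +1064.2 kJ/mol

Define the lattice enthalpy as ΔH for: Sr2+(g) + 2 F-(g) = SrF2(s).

ΔHf° = 1·ΔHsub + 1·(ΣIE) + 1·D(F2) + 2·EA + U
-1216.3 = 1·(+164.4) + 1·(+1613.7) + 1·(+158.8) + 2·(-328.0) + U
U = -1216.3 − (+1280.9) = -2497.2 kJ/mol

U = -2497.2 kJ/mol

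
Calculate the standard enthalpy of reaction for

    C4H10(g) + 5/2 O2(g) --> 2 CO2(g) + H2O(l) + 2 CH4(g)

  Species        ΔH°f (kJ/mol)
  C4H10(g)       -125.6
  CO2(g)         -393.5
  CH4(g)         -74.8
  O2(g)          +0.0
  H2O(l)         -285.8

ΔH_rxn = -1096.8 kJ/mol

Products: 2·(-393.5) + 1·(-285.8) + 2·(-74.8) = -1222.4
Reactants: 1·(-125.6) + 5/2·(+0.0) = -125.6
ΔH_rxn = (-1222.4) − (-125.6) = -1096.8 kJ/mol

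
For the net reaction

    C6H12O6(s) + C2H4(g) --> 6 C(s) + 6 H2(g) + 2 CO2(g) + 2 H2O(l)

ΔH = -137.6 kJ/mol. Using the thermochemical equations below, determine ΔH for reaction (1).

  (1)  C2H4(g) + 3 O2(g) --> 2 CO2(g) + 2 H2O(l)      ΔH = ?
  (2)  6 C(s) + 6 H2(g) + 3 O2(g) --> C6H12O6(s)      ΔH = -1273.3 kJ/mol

ΔH = -1410.9 kJ/mol

(1) as written (C2H4(g) already on the reactant side): contributes x
(2) reversed (C6H12O6(s) must end up as a reactant): +1273.3 kJ/mol
-137.6 = (+1273.3) + x
x = (-137.6 − (+1273.3)) / (1) = -1410.9 kJ/mol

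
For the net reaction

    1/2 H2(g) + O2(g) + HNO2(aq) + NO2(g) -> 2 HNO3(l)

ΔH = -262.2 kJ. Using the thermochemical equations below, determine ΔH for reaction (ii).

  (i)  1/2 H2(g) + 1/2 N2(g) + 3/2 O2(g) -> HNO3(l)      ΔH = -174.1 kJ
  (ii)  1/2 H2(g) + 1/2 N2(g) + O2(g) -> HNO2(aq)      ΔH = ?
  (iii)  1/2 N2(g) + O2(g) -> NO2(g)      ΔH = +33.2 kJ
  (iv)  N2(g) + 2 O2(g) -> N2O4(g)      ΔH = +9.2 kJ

(i) × 2: (2)·(-174.1) = -348.2 kJ
(ii) reversed: contributes −x
(iii) reversed: -33.2 kJ
(iv): not needed.
-262.2 = (-348.2) + (-33.2) − x
x = (-262.2 − (-381.4)) / (-1) = -119.2 kJ

ΔH = -119.2 kJ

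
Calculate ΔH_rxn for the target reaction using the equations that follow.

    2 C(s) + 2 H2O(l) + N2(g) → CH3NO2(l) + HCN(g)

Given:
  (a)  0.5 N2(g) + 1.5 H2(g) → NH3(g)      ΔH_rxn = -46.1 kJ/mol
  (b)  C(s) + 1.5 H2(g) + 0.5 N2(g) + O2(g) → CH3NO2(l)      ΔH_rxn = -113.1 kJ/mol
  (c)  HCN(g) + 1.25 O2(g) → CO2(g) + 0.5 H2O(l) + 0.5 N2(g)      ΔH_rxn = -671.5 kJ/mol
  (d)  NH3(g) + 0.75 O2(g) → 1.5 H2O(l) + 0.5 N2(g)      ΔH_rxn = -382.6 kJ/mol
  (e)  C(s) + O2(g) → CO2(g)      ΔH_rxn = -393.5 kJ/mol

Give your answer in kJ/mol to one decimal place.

ΔH_rxn = 593.6 kJ/mol

(a) reversed: +46.1 kJ/mol
(b) as written (CH3NO2(l) already on the product side): -113.1 kJ/mol
(c) reversed (reverse to put HCN(g) on the product side): +671.5 kJ/mol
(d) reversed: +382.6 kJ/mol
(e) as written: -393.5 kJ/mol
ΔH_rxn = (-1)·(-46.1) + (1)·(-113.1) + (-1)·(-671.5) + (-1)·(-382.6) + (1)·(-393.5) = 593.6 kJ/mol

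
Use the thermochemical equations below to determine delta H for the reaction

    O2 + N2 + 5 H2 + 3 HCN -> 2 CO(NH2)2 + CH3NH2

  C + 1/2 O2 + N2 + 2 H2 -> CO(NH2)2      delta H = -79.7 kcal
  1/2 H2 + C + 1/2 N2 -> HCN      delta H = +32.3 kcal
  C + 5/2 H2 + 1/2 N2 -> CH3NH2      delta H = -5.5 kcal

delta H = -261.8 kcal

equation 1 × 2 (scale by 2 for the 2 CO(NH2)2): (2)·(-79.7) = -159.4 kcal
equation 2 reversed and × 3 (reverse to put HCN on the reactant side; ×3 to match 3 HCN in the target): (-3)·(+32.3) = -96.9 kcal
equation 3 as written (CH3NH2 already on the product side): -5.5 kcal
delta H = (2)·(-79.7) + (-3)·(+32.3) + (1)·(-5.5) = -261.8 kcal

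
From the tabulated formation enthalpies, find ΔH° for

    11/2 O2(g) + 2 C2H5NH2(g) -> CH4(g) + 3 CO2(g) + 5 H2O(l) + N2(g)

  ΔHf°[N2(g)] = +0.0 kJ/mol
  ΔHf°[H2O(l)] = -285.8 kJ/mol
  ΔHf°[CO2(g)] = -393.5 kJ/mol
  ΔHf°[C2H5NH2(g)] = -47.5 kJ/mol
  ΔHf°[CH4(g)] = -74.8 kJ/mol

Products: 1·(-74.8) + 3·(-393.5) + 5·(-285.8) + 1·(+0.0) = -2684.3
Reactants: 11/2·(+0.0) + 2·(-47.5) = -95.0
ΔH° = (-2684.3) − (-95.0) = -2589.3 kJ/mol

ΔH° = -2589.3 kJ/mol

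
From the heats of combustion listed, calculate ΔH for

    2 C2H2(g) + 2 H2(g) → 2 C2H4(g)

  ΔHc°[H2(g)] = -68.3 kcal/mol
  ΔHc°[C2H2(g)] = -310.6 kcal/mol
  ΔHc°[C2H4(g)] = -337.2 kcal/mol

With combustion enthalpies, reactants minus products:
= [2·(-310.6) + 2·(-68.3)] − [2·(-337.2)]
= -83.4 kcal/mol

ΔH = -83.4 kcal/mol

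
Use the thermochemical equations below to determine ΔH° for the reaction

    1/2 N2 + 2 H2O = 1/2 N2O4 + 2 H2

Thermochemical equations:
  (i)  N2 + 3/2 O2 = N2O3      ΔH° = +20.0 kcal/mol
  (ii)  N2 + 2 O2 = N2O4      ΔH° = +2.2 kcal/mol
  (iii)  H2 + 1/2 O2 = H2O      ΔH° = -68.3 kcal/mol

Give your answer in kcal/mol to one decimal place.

(i): not needed (N2O3 appears nowhere else).
(ii) × 1/2 (scale by 1/2 for the 1/2 N2O4): (1/2)·(+2.2) = +1.1 kcal/mol
(iii) reversed and × 2 (H2O must end up as a reactant; scale by 2 for the 2 H2O): (-2)·(-68.3) = +136.6 kcal/mol
ΔH° = (+1.1) + (+136.6) = 137.7 kcal/mol

ΔH° = 137.7 kcal/mol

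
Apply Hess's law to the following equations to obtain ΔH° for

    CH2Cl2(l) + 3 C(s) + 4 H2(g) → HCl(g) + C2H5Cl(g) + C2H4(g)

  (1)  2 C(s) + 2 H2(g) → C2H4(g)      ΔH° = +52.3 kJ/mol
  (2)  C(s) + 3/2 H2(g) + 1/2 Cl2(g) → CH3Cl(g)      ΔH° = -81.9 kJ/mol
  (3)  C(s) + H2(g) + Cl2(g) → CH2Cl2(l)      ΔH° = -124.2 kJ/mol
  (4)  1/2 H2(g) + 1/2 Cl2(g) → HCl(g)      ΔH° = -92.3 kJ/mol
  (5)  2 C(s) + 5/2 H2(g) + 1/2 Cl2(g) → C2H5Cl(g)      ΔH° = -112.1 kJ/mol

ΔH° = -27.9 kJ/mol

(1) as written: +52.3 kJ/mol
(2): not needed.
(3) reversed: +124.2 kJ/mol
(4) as written: -92.3 kJ/mol
(5) as written: -112.1 kJ/mol
By Hess's law, ΔH° = (1)·(+52.3) + (-1)·(-124.2) + (1)·(-92.3) + (1)·(-112.1) = -27.9 kJ/mol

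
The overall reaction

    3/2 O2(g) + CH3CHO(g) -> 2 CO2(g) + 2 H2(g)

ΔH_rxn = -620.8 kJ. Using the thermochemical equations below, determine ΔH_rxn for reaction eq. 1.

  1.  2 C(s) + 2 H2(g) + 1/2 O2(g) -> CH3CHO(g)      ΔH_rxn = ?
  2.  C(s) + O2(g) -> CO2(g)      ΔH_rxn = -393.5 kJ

eq. 1 reversed: contributes −x
eq. 2 × 2: (2)·(-393.5) = -787.0 kJ
-620.8 = (-787.0) − x
x = (-620.8 − (-787.0)) / (-1) = -166.2 kJ

ΔH_rxn = -166.2 kJ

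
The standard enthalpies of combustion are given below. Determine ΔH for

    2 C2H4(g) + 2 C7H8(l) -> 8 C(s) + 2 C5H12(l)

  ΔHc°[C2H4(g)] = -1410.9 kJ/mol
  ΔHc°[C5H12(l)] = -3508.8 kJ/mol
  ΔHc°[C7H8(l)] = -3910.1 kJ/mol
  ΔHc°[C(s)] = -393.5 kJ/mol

Using ΔH = Σ nΔHc°(reactants) − Σ nΔHc°(products):
= [2·(-1410.9) + 2·(-3910.1)] − [8·(-393.5) + 2·(-3508.8)]
= -476.4 kJ/mol

ΔH = -476.4 kJ/mol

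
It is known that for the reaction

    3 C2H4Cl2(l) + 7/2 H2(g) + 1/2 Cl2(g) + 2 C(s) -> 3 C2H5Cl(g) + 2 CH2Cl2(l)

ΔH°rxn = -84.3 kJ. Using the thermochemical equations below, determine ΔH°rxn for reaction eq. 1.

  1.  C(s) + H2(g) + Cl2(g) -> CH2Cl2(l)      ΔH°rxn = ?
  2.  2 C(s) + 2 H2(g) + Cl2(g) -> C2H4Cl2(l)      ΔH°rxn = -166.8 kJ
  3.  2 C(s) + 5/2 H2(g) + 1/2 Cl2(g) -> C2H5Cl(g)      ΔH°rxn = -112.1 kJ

eq. 1 × 2: contributes 2·x
eq. 2 reversed and × 3: (-3)·(-166.8) = +500.4 kJ
eq. 3 × 3: (3)·(-112.1) = -336.3 kJ
-84.3 = (+500.4) + (-336.3) + 2·x
x = (-84.3 − (+164.1)) / (2) = -124.2 kJ

ΔH°rxn = -124.2 kJ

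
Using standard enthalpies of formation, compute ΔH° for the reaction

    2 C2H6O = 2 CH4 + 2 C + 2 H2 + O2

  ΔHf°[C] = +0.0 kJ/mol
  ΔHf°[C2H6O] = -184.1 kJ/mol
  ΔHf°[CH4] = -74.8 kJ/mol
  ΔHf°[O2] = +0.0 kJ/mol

ΔH° = 218.6 kJ/mol

Products: 2·(-74.8) + 2·(+0.0) + 2·(+0.0) + 1·(+0.0) = -149.6
Reactants: 2·(-184.1) = -368.2
ΔH° = (-149.6) − (-368.2) = 218.6 kJ/mol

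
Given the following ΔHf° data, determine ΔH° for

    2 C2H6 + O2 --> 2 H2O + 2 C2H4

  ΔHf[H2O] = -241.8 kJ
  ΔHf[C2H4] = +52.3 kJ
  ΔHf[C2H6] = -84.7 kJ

ΔH° = -209.6 kJ

ΔH°rxn = Σ nΔHf°(products) − Σ nΔHf°(reactants).
Products: 2·(-241.8) + 2·(+52.3) = -379.0
Reactants: 2·(-84.7) + 1·(+0.0) = -169.4
ΔH° = (-379.0) − (-169.4) = -209.6 kJ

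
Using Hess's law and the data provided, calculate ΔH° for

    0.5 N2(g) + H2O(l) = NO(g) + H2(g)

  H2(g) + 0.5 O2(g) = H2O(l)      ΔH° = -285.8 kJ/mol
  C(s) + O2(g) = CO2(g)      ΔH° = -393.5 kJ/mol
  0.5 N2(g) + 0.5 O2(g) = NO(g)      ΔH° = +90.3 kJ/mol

equation 1 reversed: +285.8 kJ/mol
equation 2: not needed.
equation 3 as written: +90.3 kJ/mol
ΔH° = (-1)·(-285.8) + (1)·(+90.3) = 376.1 kJ/mol

ΔH° = 376.1 kJ/mol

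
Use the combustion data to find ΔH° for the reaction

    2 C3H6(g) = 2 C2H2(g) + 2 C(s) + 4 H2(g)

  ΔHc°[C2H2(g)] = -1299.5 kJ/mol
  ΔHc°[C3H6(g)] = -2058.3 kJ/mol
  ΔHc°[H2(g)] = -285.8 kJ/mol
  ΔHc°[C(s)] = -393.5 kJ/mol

With combustion enthalpies, reactants minus products:
= [2·(-2058.3)] − [2·(-1299.5) + 2·(-393.5) + 4·(-285.8)]
= 412.6 kJ/mol

ΔH° = 412.6 kJ/mol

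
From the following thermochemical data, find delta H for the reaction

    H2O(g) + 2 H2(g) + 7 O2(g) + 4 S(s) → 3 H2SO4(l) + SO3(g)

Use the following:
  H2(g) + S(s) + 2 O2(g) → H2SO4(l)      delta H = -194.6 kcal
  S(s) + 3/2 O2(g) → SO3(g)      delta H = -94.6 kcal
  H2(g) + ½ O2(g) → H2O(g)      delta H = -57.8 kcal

delta H = -620.6 kcal

equation 1 × 3 (scale by 3 for the 3 H2SO4(l)): (3)·(-194.6) = -583.8 kcal
equation 2 as written (SO3(g) already on the product side): -94.6 kcal
equation 3 reversed (H2O(g) must end up as a reactant): +57.8 kcal
delta H = (3)·(-194.6) + (1)·(-94.6) + (-1)·(-57.8) = -620.6 kcal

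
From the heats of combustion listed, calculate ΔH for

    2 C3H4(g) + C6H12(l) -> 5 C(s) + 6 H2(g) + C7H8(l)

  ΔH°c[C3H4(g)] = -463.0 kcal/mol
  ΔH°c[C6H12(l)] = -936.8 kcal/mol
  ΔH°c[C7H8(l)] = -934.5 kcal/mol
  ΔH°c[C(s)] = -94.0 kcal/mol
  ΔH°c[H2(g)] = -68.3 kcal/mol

ΔH = -48.5 kcal/mol

Using ΔH = Σ nΔHc°(reactants) − Σ nΔHc°(products):
= [2·(-463.0) + 1·(-936.8)] − [5·(-94.0) + 6·(-68.3) + 1·(-934.5)]
= -48.5 kcal/mol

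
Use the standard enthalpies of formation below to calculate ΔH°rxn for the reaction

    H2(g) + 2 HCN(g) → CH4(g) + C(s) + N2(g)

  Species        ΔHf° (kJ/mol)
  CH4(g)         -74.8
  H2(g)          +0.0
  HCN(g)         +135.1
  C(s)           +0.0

ΔH°rxn = -345.0 kJ/mol

ΔH°rxn = Σ nΔHf°(products) − Σ nΔHf°(reactants).
Products: 1·(-74.8) + 1·(+0.0) + 1·(+0.0) = -74.8
Reactants: 1·(+0.0) + 2·(+135.1) = +270.2
ΔH°rxn = (-74.8) − (+270.2) = -345.0 kJ/mol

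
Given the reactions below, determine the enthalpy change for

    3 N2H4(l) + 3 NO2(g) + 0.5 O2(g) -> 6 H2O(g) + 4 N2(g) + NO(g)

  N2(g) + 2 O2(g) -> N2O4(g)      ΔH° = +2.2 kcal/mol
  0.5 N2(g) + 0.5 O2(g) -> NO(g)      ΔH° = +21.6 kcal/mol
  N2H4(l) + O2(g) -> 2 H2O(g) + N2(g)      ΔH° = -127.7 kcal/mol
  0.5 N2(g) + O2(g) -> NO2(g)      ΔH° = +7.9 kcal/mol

equation 1: not needed.
equation 2 as written: +21.6 kcal/mol
equation 3 × 3: (3)·(-127.7) = -383.1 kcal/mol
equation 4 reversed and × 3: (-3)·(+7.9) = -23.7 kcal/mol
By Hess's law, ΔH° = (1)·(+21.6) + (3)·(-127.7) + (-3)·(+7.9) = -385.2 kcal/mol

ΔH° = -385.2 kcal/mol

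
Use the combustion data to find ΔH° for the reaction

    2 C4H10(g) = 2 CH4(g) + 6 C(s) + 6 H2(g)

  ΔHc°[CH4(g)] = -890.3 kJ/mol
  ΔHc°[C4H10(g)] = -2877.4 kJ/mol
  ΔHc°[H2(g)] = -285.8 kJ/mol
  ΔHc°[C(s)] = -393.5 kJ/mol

Using ΔH = Σ nΔHc°(reactants) − Σ nΔHc°(products):
= [2·(-2877.4)] − [2·(-890.3) + 6·(-393.5) + 6·(-285.8)]
= 101.6 kJ/mol

ΔH° = 101.6 kJ/mol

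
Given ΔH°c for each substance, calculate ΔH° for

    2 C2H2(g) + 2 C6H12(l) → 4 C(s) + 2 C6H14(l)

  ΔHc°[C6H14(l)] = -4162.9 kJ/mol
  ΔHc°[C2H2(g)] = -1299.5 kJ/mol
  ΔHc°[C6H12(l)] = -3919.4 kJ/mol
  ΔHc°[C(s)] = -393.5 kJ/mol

ΔH° = -538.0 kJ/mol

With combustion enthalpies, reactants minus products:
= [2·(-1299.5) + 2·(-3919.4)] − [4·(-393.5) + 2·(-4162.9)]
= -538.0 kJ/mol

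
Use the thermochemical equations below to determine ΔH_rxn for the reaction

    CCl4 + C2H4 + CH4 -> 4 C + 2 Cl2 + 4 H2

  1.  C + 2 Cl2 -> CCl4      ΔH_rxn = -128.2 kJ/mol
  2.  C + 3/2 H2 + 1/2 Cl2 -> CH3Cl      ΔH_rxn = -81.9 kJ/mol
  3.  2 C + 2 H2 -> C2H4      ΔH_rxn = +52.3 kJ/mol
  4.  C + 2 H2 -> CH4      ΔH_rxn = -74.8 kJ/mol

ΔH_rxn = 150.7 kJ/mol

eq. 1 reversed (reverse to put CCl4 on the reactant side): +128.2 kJ/mol
eq. 2: not needed (CH3Cl appears nowhere else).
eq. 3 reversed (C2H4 must end up as a reactant): -52.3 kJ/mol
eq. 4 reversed (CH4 must end up as a reactant): +74.8 kJ/mol
ΔH_rxn = (+128.2) + (-52.3) + (+74.8) = 150.7 kJ/mol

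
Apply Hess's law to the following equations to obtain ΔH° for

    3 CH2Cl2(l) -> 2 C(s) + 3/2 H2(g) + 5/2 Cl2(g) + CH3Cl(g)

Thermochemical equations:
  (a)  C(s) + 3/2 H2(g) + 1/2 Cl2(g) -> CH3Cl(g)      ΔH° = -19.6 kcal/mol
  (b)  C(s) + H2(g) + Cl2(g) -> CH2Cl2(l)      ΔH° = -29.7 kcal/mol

ΔH° = 69.5 kcal/mol

(a) as written: -19.6 kcal/mol
(b) reversed and × 3: (-3)·(-29.7) = +89.1 kcal/mol
By Hess's law, ΔH° = (1)·(-19.6) + (-3)·(-29.7) = 69.5 kcal/mol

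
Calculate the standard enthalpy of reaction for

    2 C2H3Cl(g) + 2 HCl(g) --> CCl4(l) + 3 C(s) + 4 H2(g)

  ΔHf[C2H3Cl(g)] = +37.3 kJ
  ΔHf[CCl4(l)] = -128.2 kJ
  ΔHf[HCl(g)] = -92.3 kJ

Products: 1·(-128.2) + 3·(+0.0) + 4·(+0.0) = -128.2
Reactants: 2·(+37.3) + 2·(-92.3) = -110.0
ΔHrxn = (-128.2) − (-110.0) = -18.2 kJ

ΔHrxn = -18.2 kJ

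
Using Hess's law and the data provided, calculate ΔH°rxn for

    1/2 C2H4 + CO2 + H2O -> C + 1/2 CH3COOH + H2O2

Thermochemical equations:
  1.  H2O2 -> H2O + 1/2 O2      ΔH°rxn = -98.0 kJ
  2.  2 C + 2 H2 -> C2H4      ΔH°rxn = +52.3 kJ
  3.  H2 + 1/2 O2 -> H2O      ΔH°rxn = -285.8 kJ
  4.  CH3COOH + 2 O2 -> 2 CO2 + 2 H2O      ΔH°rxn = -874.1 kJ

eq. 1 reversed (H2O2 must end up as a product): +98.0 kJ
eq. 2 reversed and × 1/2 (C2H4 must end up as a reactant; ×1/2 to match 1/2 C2H4 in the target): (-1/2)·(+52.3) = -26.15 kJ
eq. 3 as written: -285.8 kJ
eq. 4 reversed and × 1/2 (reverse to put CH3COOH on the product side; ×1/2 to match 1/2 CH3COOH in the target): (-1/2)·(-874.1) = +437.05 kJ
By Hess's law, ΔH°rxn = (-1)·(-98.0) + (-1/2)·(+52.3) + (1)·(-285.8) + (-1/2)·(-874.1) = 223.1 kJ

ΔH°rxn = 223.1 kJ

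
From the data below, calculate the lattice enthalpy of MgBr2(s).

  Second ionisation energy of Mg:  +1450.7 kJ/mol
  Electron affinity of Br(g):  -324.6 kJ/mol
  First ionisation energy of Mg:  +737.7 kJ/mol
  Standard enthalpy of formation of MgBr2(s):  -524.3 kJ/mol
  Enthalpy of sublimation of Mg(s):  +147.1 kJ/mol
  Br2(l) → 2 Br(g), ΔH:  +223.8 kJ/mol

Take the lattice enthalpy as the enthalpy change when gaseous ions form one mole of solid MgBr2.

U = -2434.4 kJ/mol

ΔHf° = 1·ΔHsub + 1·(ΣIE) + 1·D(Br2) + 2·EA + U
-524.3 = 1·(+147.1) + 1·(+2188.4) + 1·(+223.8) + 2·(-324.6) + U
U = -524.3 − (+1910.1) = -2434.4 kJ/mol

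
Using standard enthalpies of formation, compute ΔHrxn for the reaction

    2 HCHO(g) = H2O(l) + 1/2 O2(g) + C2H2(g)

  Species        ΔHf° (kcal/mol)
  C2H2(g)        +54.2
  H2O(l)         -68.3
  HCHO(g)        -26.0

ΔHrxn = 37.9 kcal/mol

ΔH°rxn = Σ nΔHf°(products) − Σ nΔHf°(reactants).
Products: 1·(-68.3) + 1/2·(+0.0) + 1·(+54.2) = -14.1
Reactants: 2·(-26.0) = -52.0
ΔHrxn = (-14.1) − (-52.0) = 37.9 kcal/mol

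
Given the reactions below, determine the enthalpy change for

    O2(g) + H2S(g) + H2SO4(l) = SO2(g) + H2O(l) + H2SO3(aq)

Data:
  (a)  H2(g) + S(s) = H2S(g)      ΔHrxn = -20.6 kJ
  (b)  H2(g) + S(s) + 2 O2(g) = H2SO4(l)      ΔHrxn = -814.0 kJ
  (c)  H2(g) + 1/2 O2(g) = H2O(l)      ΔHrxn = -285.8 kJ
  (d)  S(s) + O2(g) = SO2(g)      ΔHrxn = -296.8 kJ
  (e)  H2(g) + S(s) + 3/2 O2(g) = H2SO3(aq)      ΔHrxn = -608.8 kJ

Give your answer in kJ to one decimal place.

(a) reversed (H2S(g) must end up as a reactant): +20.6 kJ
(b) reversed (H2SO4(l) must end up as a reactant): +814.0 kJ
(c) as written (H2O(l) already on the product side): -285.8 kJ
(d) as written (SO2(g) already on the product side): -296.8 kJ
(e) as written (H2SO3(aq) already on the product side): -608.8 kJ
ΔHrxn = (+20.6) + (+814.0) + (-285.8) + (-296.8) + (-608.8) = -356.8 kJ

ΔHrxn = -356.8 kJ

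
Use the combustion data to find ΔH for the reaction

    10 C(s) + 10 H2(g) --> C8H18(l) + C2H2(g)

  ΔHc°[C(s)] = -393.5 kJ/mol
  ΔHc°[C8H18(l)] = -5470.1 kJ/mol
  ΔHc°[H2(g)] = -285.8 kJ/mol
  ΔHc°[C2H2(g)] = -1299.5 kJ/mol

ΔH = -23.4 kJ/mol

Using ΔH = Σ nΔHc°(reactants) − Σ nΔHc°(products):
= [10·(-393.5) + 10·(-285.8)] − [1·(-5470.1) + 1·(-1299.5)]
= -23.4 kJ/mol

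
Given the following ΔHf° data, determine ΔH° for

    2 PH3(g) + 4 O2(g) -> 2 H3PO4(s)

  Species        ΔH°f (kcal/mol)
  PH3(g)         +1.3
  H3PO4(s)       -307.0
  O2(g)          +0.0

ΔH° = -616.6 kcal/mol

ΔH°rxn = Σ nΔHf°(products) − Σ nΔHf°(reactants).
Products: 2·(-307.0) = -614.0
Reactants: 2·(+1.3) + 4·(+0.0) = +2.6
ΔH° = (-614.0) − (+2.6) = -616.6 kcal/mol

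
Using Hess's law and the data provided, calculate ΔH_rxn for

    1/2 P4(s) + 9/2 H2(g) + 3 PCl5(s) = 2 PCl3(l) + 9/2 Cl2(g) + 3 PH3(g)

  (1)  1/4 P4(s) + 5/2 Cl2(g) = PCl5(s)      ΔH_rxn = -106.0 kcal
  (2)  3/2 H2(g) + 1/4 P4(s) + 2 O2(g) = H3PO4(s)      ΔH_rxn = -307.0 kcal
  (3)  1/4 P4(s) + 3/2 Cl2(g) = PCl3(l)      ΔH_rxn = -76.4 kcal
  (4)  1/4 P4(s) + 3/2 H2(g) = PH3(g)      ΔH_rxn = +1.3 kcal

(1) reversed and × 3: (-3)·(-106.0) = +318.0 kcal
(2): not needed.
(3) × 2: (2)·(-76.4) = -152.8 kcal
(4) × 3: (3)·(+1.3) = +3.9 kcal
Summing the manipulated equations, ΔH_rxn = (-3)·(-106.0) + (2)·(-76.4) + (3)·(+1.3) = 169.1 kcal

ΔH_rxn = 169.1 kcal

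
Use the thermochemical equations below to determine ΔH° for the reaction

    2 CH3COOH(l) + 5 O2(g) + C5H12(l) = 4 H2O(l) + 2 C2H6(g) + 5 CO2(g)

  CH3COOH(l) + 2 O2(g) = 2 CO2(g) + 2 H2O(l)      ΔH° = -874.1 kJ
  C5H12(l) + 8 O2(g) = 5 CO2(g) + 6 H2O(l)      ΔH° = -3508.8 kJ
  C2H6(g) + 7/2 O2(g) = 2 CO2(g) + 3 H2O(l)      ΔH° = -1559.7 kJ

ΔH° = -2137.6 kJ

equation 1 × 2: (2)·(-874.1) = -1748.2 kJ
equation 2 as written: -3508.8 kJ
equation 3 reversed and × 2: (-2)·(-1559.7) = +3119.4 kJ
Combining the equations, ΔH° = (-1748.2) + (-3508.8) + (+3119.4) = -2137.6 kJ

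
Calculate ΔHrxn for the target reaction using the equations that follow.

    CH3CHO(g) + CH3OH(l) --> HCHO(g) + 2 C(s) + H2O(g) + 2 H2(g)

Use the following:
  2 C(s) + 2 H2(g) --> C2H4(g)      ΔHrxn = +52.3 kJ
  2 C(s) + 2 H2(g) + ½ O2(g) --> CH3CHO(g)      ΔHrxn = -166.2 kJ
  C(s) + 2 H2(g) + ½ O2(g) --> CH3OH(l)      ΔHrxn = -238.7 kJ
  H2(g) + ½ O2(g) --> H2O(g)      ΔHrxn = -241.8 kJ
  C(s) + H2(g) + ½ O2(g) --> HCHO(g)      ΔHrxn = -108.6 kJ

ΔHrxn = 54.5 kJ

equation 1: not needed.
equation 2 reversed: +166.2 kJ
equation 3 reversed: +238.7 kJ
equation 4 as written: -241.8 kJ
equation 5 as written: -108.6 kJ
ΔHrxn = (-1)·(-166.2) + (-1)·(-238.7) + (1)·(-241.8) + (1)·(-108.6) = 54.5 kJ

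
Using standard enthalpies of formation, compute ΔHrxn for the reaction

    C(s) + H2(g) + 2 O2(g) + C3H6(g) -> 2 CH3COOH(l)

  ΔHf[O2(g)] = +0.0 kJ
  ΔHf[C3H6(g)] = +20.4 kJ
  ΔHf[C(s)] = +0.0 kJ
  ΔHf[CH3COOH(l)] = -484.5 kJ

ΔHrxn = -989.4 kJ

ΔH°rxn = Σ nΔHf°(products) − Σ nΔHf°(reactants).
Products: 2·(-484.5) = -969.0
Reactants: 1·(+0.0) + 1·(+0.0) + 2·(+0.0) + 1·(+20.4) = +20.4
ΔHrxn = (-969.0) − (+20.4) = -989.4 kJ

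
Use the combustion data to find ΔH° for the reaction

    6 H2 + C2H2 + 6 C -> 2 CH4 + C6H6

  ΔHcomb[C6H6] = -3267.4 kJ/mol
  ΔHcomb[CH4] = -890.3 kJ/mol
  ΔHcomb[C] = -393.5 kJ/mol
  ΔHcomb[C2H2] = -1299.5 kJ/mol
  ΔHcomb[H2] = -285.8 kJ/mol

With combustion enthalpies, reactants minus products:
= [6·(-285.8) + 1·(-1299.5) + 6·(-393.5)] − [2·(-890.3) + 1·(-3267.4)]
= -327.3 kJ/mol

ΔH° = -327.3 kJ/mol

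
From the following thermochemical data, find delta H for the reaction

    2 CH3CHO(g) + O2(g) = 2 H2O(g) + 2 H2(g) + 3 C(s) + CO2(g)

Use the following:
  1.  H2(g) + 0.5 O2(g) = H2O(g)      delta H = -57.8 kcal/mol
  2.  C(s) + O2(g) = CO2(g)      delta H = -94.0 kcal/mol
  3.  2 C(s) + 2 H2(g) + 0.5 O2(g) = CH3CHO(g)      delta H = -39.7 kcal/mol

eq. 1 × 2: (2)·(-57.8) = -115.6 kcal/mol
eq. 2 as written: -94.0 kcal/mol
eq. 3 reversed and × 2: (-2)·(-39.7) = +79.4 kcal/mol
delta H = (2)·(-57.8) + (1)·(-94.0) + (-2)·(-39.7) = -130.2 kcal/mol

delta H = -130.2 kcal/mol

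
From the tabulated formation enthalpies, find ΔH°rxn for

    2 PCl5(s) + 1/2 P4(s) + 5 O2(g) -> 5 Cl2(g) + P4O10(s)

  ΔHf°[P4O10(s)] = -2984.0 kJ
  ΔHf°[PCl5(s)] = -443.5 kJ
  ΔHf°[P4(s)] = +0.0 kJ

ΔH°rxn = -2097.0 kJ

Products: 5·(+0.0) + 1·(-2984.0) = -2984.0
Reactants: 2·(-443.5) + 1/2·(+0.0) + 5·(+0.0) = -887.0
ΔH°rxn = (-2984.0) − (-887.0) = -2097.0 kJ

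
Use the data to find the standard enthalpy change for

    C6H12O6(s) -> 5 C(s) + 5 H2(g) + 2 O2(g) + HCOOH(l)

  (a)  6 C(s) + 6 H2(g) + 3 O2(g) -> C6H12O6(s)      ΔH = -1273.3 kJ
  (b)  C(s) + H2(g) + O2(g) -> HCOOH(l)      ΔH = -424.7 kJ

ΔH = 848.6 kJ

(a) reversed: +1273.3 kJ
(b) as written: -424.7 kJ
ΔH = (+1273.3) + (-424.7) = 848.6 kJ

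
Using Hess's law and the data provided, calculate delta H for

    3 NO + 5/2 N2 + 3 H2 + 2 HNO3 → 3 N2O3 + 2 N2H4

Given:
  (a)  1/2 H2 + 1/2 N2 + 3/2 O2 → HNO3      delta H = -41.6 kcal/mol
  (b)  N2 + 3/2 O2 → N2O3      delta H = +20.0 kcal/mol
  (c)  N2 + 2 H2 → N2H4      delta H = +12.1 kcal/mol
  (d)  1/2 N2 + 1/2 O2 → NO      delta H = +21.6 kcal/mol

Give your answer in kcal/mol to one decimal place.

delta H = 102.6 kcal/mol

(a) reversed and × 2: (-2)·(-41.6) = +83.2 kcal/mol
(b) × 3: (3)·(+20.0) = +60.0 kcal/mol
(c) × 2: (2)·(+12.1) = +24.2 kcal/mol
(d) reversed and × 3: (-3)·(+21.6) = -64.8 kcal/mol
delta H = (-2)·(-41.6) + (3)·(+20.0) + (2)·(+12.1) + (-3)·(+21.6) = 102.6 kcal/mol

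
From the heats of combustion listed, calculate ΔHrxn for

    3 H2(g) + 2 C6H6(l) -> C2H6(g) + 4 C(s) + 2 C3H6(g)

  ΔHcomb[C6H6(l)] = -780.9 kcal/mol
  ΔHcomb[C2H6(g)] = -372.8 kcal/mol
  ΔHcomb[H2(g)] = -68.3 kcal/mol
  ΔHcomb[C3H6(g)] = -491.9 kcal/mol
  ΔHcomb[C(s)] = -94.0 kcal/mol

ΔHrxn = -34.1 kcal/mol

With combustion enthalpies, reactants minus products:
= [3·(-68.3) + 2·(-780.9)] − [1·(-372.8) + 4·(-94.0) + 2·(-491.9)]
= -34.1 kcal/mol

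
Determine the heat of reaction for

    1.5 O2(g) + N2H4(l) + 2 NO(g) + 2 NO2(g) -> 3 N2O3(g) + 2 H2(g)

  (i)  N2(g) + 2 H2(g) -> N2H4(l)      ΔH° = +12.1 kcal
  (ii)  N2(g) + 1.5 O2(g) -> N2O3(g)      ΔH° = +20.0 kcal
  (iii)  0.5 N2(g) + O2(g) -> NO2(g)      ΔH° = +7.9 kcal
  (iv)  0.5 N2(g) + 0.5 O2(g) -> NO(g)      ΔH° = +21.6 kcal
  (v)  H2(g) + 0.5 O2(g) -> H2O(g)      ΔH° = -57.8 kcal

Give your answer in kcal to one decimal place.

ΔH° = -11.1 kcal

(i) reversed: -12.1 kcal
(ii) × 3: (3)·(+20.0) = +60.0 kcal
(iii) reversed and × 2: (-2)·(+7.9) = -15.8 kcal
(iv) reversed and × 2: (-2)·(+21.6) = -43.2 kcal
(v): not needed.
Since enthalpy is a state function, ΔH° = (-12.1) + (+60.0) + (-15.8) + (-43.2) = -11.1 kcal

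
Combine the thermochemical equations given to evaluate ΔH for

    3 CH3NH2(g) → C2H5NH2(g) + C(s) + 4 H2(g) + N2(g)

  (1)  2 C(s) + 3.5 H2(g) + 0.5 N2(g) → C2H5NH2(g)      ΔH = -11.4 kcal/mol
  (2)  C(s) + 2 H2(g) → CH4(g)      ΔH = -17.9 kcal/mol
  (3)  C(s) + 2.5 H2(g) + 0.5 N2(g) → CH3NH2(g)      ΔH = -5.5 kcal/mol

(1) as written (C2H5NH2(g) already on the product side): -11.4 kcal/mol
(2): not needed (CH4(g) appears nowhere else).
(3) reversed and × 3 (reverse to put CH3NH2(g) on the reactant side; ×3 to match 3 CH3NH2(g) in the target): (-3)·(-5.5) = +16.5 kcal/mol
ΔH = (1)·(-11.4) + (-3)·(-5.5) = 5.1 kcal/mol

ΔH = 5.1 kcal/mol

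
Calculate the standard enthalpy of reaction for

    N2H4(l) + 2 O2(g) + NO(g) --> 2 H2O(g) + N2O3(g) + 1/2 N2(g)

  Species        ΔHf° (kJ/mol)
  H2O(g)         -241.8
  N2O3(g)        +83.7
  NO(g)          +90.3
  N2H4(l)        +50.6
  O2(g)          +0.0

Products: 2·(-241.8) + 1·(+83.7) + 1/2·(+0.0) = -399.9
Reactants: 1·(+50.6) + 2·(+0.0) + 1·(+90.3) = +140.9
ΔHrxn = (-399.9) − (+140.9) = -540.8 kJ/mol

ΔHrxn = -540.8 kJ/mol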